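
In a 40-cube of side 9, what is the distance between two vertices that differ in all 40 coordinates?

Diagonal = √40 · 9 ≈ 56.921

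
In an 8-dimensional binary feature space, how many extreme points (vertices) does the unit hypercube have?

An n-cube has 2^n vertices; for n = 8 that is 2^8 = 256.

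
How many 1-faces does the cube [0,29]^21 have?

Each of the 2^21 = 2097152 vertices has degree 21; total edges = 21·2^21/2 = 22020096.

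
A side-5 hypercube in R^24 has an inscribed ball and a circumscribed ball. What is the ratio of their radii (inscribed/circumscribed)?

r_in / r_out = (5/2) / (5√24/2) = 1/√24 ≈ 0.204124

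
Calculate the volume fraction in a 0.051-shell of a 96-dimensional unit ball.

Shell fraction = 1 - (1-0.051)^96 ≈ 0.99343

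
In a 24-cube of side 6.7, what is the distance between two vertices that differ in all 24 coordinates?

d = √(6.7² + 6.7² + ... + 6.7²) [24 terms] = √(24·6.7²) = 6.7√24 ≈ 32.8232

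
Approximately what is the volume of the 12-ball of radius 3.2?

The n-ball volume is π^(n/2)·r^n/Γ(n/2+1). With n=12, r=3.2: V ≈ 1.53945e+06.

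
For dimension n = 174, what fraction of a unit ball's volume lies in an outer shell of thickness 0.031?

1 - (1-0.031)^174 ≈ 0.995828 ≈ 99.58%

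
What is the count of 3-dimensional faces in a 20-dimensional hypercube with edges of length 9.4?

An n-cube has C(n,k)·2^(n-k) k-faces. Here C(20,3)·2^17 = 1140·131072 = 149422080.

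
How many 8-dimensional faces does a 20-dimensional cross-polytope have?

Each 8-face is the convex hull of 9 vertices, one chosen as ±e_i from each of 9 distinct axes: 2^9·C(20,9) = 85995520.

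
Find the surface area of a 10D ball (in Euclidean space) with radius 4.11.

|∂B_10(4.11)| ≈ 8.53384e+06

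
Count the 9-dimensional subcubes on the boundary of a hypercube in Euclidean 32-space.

An n-cube has C(n,k)·2^(n-k) k-faces. Here C(32,9)·2^23 = 28048800·8388608 = 235290388070400.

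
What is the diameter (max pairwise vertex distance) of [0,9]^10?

||(9,9,...,9)|| = √(10)·9 ≈ 28.4605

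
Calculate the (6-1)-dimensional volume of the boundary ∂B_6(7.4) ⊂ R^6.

The surface area of an n-ball is 2π^(n/2) r^(n-1) / Γ(n/2). For n=6, r=7.4: 688031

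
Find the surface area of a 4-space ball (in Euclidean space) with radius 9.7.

S = n·V_n(r)/r = 4·V_4(9.7)/9.7 (volume-to-surface relation), giving 18015.4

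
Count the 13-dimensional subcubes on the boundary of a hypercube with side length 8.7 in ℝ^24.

An n-cube has C(n,k)·2^(n-k) k-faces. Here C(24,13)·2^11 = 2496144·2048 = 5112102912.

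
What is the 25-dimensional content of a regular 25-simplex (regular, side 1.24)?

V_25 = √(26) · 1.24^25 / (25! · 2^(25/2)) ≈ 1.22888e-26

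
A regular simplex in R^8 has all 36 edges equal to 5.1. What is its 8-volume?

V = (5.1^8 / 8!) · √((8+1) / 2^8) ≈ 2.12835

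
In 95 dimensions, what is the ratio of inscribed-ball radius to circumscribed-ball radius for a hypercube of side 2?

Ratio = (s/2)/(s√95/2) = 95^(-1/2) ≈ 0.102598.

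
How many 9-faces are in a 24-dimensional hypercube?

Number of 9-faces = C(24,9) · 2^(24-9) = 1307504 · 32768 = 42844291072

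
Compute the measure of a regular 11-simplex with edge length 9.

V_11 = √(12) · 9^11 / (11! · 2^(11/2)) ≈ 60.178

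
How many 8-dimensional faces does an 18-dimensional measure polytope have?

f_8(18-cube) = (18 choose 8) · 2^10 = 44808192.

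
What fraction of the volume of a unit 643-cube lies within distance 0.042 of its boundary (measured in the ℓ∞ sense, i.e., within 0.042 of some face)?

Shell fraction = 1 - (1-0.084)^643 ≈ 1 - 3.153e-25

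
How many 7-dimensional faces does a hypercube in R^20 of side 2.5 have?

f_7(20-cube) = (20 choose 7) · 2^13 = 635043840.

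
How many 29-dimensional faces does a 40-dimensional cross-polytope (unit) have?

An n-cross-polytope has 2^(k+1)·C(n,k+1) k-faces. Here 2^30·C(40,30) = 1073741824·847660528 = 910168561467523072.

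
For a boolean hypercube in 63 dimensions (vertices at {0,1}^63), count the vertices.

The 63-cube has 2^63 = 9223372036854775808 vertices.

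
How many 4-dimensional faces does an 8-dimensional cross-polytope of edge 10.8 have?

f_4(8-orthoplex) = 2^5 · (8 choose 5) = 1792.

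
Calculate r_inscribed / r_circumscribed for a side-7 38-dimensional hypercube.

Ratio = (s/2)/(s√38/2) = 38^(-1/2) ≈ 0.162221.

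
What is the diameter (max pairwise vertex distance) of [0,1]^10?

The space diagonal of an n-cube of side s is s√n. Here 1·√10 ≈ 3.16228.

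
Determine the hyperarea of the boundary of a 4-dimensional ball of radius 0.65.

S = n·V_n(r)/r = 4·V_4(0.65)/0.65 (volume-to-surface relation), giving 5.42088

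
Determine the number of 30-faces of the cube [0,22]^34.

An n-cube has C(n,k)·2^(n-k) k-faces. Here C(34,30)·2^4 = 46376·16 = 742016.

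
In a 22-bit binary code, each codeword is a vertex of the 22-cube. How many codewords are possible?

Number of vertices = 2^22 = 4194304.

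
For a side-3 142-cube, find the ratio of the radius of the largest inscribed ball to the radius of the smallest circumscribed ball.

r_in = 3/2 (half the side); r_out = 3√142/2 (half the diagonal). Ratio = 1/√142 ≈ 0.0839181.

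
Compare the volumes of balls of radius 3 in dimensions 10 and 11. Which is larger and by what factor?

V_10(3) ≈ 150585, V_11(3) ≈ 333763. The 11-ball is larger by a factor of 2.216.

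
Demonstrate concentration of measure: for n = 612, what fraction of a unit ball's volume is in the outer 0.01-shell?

1 - (1-0.01)^612 ≈ 0.997868 ≈ 99.79%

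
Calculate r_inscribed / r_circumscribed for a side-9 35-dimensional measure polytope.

r_in / r_out = (9/2) / (9√35/2) = 1/√35 ≈ 0.169031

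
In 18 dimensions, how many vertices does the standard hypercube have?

An n-cube has 2^n vertices; for n = 18 that is 2^18 = 262144.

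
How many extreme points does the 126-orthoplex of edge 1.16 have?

The vertices are ±e_1, ..., ±e_126, so there are 2·126 = 252.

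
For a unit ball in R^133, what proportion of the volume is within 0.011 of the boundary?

V(inner)/V(outer) = ((1-0.011)/1)^133 ≈ 0.2297, so the shell fraction is 0.770329.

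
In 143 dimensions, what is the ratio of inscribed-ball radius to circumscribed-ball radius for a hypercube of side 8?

r_in = 8/2 (half the side); r_out = 8√143/2 (half the diagonal). Ratio = 1/√143 ≈ 0.0836242.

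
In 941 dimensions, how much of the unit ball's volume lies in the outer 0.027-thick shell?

1 - (1-0.027)^941 ≈ 1 - 6.519e-12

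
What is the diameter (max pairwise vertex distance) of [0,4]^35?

||(4,4,...,4)|| = √(35)·4 ≈ 23.6643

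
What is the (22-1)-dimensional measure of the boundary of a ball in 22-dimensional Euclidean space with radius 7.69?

S_22(7.69) = 2·π^(22/2)·(7.69)^21 / Γ(22/2) ≈ 6.52182e+17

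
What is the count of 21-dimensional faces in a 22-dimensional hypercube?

f_21(22-cube) = (22 choose 21) · 2^1 = 44.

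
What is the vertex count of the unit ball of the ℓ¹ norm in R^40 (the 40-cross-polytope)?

The 40-dimensional cross-polytope has 2n = 2·40 = 80 vertices.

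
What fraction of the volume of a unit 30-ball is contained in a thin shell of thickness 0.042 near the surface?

V(inner)/V(outer) = ((1-0.042)/1)^30 ≈ 0.276, so the shell fraction is 0.723964.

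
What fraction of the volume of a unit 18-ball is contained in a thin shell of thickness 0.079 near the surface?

1 - (1-0.079)^18 ≈ 0.772661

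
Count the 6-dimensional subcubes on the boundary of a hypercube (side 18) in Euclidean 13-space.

Choose 6 of 13 axes to span the face (C(13,6) = 1716 ways), then fix each of the remaining 7 coordinates at one of its two extreme values (2^7 = 128 ways): 1716·128 = 219648.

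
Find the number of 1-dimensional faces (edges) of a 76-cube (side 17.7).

An n-cube has n·2^(n-1) edges. With n = 76: 76·37778931862957161709568 = 2871198821584744289927168.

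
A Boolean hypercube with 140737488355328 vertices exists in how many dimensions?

n = log_2(140737488355328) = 47.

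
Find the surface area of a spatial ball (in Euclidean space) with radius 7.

S = n·V_n(r)/r = 3·V_3(7)/7 (volume-to-surface relation), giving 4πr² = 4π·(7)² ≈ 615.752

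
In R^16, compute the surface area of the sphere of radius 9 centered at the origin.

|∂B_16(9)| = 22876792454961·π^8/280 ≈ 7.7524e+14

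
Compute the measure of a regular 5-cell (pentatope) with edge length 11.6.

V = (11.6^4 / 4!) · √((4+1) / 2^4) ≈ 421.741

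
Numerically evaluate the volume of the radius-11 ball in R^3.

Volume = π^{3/2}·(11)^3/Γ(5/2) = 5324·π/3 ≈ 5575.28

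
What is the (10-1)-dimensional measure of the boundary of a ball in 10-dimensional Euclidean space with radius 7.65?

|∂B_10(7.65)| ≈ 2.28834e+09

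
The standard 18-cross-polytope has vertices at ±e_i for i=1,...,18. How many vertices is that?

The 18-dimensional cross-polytope has 2n = 2·18 = 36 vertices.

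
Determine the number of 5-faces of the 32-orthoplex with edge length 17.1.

Each 5-face is the convex hull of 6 vertices, one chosen as ±e_i from each of 6 distinct axes: 2^6·C(32,6) = 57996288.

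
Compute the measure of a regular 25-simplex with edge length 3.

For a regular n-simplex with edge a, V = (a^n / n!)·√((n+1)/2^n). With a=3, n=25: V ≈ 4.80836e-17.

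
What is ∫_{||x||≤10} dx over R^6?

The n-ball volume is π^(n/2)·r^n/Γ(n/2+1). With n=6, r=10: V = 500000·π^3/3 ≈ 5.16771e+06.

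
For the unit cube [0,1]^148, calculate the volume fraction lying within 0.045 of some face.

The inner cube has side 1-2·0.045 = 0.91 and volume (0.91)^148 ≈ 8.672e-07, so the shell holds 0.9999991328 of the volume.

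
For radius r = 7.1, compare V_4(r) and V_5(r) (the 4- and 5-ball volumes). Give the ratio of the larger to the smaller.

V_4(7.1) ≈ 12540.2, V_5(7.1) ≈ 94970.8. The 5-ball is larger by a factor of 7.573.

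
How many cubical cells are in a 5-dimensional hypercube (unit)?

Number of 3-faces = C(5,3) · 2^(5-3) = 10 · 4 = 40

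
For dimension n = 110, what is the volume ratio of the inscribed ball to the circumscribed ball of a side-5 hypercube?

The radii are 5/2 and 5√110/2, so the volume ratio is (1/√110)^110 = 110^{-110/2} ≈ 5.28935e-113.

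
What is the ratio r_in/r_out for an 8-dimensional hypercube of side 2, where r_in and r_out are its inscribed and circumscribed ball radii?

r_in = 2/2 (half the side); r_out = 2√8/2 (half the diagonal). Ratio = 1/√8 ≈ 0.353553.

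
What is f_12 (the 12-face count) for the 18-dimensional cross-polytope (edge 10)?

f_12(18-orthoplex) = 2^13 · (18 choose 13) = 70189056.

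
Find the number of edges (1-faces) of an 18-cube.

An n-cube has C(n,k)·2^(n-k) k-faces. Here C(18,1)·2^17 = 18·131072 = 2359296.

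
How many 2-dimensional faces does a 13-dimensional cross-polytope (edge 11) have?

Number of 2-faces = 2^(2+1) · C(13,2+1) = 8 · 286 = 2288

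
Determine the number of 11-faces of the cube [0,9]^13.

An n-cube has C(n,k)·2^(n-k) k-faces. Here C(13,11)·2^2 = 78·4 = 312.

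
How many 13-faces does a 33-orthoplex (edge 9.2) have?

Number of 13-faces = 2^(13+1) · C(33,13+1) = 16384 · 818809200 = 13415369932800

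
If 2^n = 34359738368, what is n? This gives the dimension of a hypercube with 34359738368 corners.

n = log_2(34359738368) = 35.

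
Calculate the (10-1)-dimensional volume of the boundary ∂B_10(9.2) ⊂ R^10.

S_10(9.2) = 2·π^(10/2)·(9.2)^9 / Γ(10/2) ≈ 1.20409e+10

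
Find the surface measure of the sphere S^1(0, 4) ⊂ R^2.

|∂B_2(4)| = 2πr = 2π·4 ≈ 25.1327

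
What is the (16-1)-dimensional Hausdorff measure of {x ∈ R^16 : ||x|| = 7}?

S = n·V_n(r)/r = 16·V_16(7)/7 (volume-to-surface relation), giving 678223072849·π^8/360 ≈ 1.78759e+13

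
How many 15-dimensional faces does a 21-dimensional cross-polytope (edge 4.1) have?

An n-cross-polytope has 2^(k+1)·C(n,k+1) k-faces. Here 2^16·C(21,16) = 65536·20349 = 1333592064.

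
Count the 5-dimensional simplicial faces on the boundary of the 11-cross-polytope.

Each 5-face is the convex hull of 6 vertices, one chosen as ±e_i from each of 6 distinct axes: 2^6·C(11,6) = 29568.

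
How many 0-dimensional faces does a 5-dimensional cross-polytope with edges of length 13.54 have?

An n-cross-polytope has 2^(k+1)·C(n,k+1) k-faces. Here 2^1·C(5,1) = 2·5 = 10.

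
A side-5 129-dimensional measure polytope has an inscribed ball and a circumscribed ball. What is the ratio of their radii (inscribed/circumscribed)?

r_in = 5/2 (half the side); r_out = 5√129/2 (half the diagonal). Ratio = 1/√129 ≈ 0.0880451.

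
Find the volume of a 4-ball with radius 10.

The n-ball volume is π^(n/2)·r^n/Γ(n/2+1). With n=4, r=10: V = 5000·π^2 ≈ 49348.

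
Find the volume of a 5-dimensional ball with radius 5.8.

The n-ball volume is π^(n/2)·r^n/Γ(n/2+1). With n=5, r=5.8: V ≈ 34549.2.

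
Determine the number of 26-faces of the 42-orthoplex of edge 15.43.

Number of 26-faces = 2^(26+1) · C(42,26+1) = 134217728 · 98672427616 = 13243589050863976448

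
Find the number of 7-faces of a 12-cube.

Choose 7 of 12 axes to span the face (C(12,7) = 792 ways), then fix each of the remaining 5 coordinates at one of its two extreme values (2^5 = 32 ways): 792·32 = 25344.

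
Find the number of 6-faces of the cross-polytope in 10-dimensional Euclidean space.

f_6(10-orthoplex) = 2^7 · (10 choose 7) = 15360.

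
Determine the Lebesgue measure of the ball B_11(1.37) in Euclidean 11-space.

V_11(1.37) = π^(11/2) · (1.37)^11 / Γ(11/2 + 1) ≈ 60.1217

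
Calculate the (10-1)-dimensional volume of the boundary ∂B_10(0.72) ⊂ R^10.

S_10(0.72) = 2·π^(10/2)·(0.72)^9 / Γ(10/2) ≈ 1.32605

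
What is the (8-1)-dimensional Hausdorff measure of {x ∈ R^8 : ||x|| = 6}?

S = n·V_n(r)/r = 8·V_8(6)/6 (volume-to-surface relation), giving 93312·π^4 ≈ 9.08944e+06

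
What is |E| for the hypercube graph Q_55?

An n-cube has n·2^(n-1) edges. With n = 55: 55·18014398509481984 = 990791918021509120.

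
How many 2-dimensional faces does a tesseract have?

f_2(4-cube) = (4 choose 2) · 2^2 = 24.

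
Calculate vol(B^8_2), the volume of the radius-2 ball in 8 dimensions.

The n-ball volume is π^(n/2)·r^n/Γ(n/2+1). With n=8, r=2: V = 32·π^4/3 ≈ 1039.03.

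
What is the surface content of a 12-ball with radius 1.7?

|∂B_12(1.7)| ≈ 5491.44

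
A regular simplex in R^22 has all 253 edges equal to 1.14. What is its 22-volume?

Volume = 1.14^22 · √(23/2^22) / 22! ≈ 3.72112e-23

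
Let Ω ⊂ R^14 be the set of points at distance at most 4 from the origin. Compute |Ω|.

V_14(4) = π^(14/2) · (4)^14 / Γ(14/2 + 1) = 16777216·π^7/315 ≈ 1.60864e+08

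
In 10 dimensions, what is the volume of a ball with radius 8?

V_10(8) = π^(10/2) · (8)^10 / Γ(10/2 + 1) = 134217728·π^5/15 ≈ 2.73822e+09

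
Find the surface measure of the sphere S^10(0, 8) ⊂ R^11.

S = n·V_n(r)/r = 11·V_11(8)/8 (volume-to-surface relation), giving 68719476736·π^5/945 ≈ 2.22535e+10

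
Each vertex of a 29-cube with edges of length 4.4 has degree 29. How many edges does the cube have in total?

Each of the 2^29 = 536870912 vertices has degree 29; total edges = 29·2^29/2 = 7784628224.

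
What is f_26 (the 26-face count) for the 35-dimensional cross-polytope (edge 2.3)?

f_26(35-orthoplex) = 2^27 · (35 choose 27) = 3158924287016960.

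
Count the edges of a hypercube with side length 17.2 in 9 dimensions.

The 9-cube has n·2^(n-1) = 9·2^8 = 9·256 = 2304 edges.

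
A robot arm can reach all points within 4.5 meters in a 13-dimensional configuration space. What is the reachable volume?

The n-ball volume is π^(n/2)·r^n/Γ(n/2+1). With n=13, r=4.5: V = 94143178827·π^6/320320 ≈ 2.82556e+08.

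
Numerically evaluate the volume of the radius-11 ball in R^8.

V = 214358881·π^4/24 ≈ 8.70021e+08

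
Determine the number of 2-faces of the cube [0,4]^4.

f_2(4-cube) = (4 choose 2) · 2^2 = 24.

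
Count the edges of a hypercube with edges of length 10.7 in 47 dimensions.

Each of the 2^47 = 140737488355328 vertices has degree 47; total edges = 47·2^47/2 = 3307330976350208.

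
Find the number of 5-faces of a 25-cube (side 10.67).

An n-cube has C(n,k)·2^(n-k) k-faces. Here C(25,5)·2^20 = 53130·1048576 = 55710842880.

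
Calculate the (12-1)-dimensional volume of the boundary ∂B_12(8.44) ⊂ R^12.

|∂B_12(8.44)| ≈ 2.48036e+11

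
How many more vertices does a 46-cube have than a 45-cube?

The 46-cube has 2^46 = 70368744177664 vertices. The 45-cube has 2^45 = 35184372088832 vertices. Difference: 70368744177664 - 35184372088832 = 35184372088832.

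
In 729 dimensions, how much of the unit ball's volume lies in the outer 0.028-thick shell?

Shell fraction = 1 - (1-0.028)^729 ≈ 0.999999999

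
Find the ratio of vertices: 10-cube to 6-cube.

The 10-cube has 2^10 = 1024 vertices. The 6-cube has 2^6 = 64 vertices. Ratio: 1024/64 = 16.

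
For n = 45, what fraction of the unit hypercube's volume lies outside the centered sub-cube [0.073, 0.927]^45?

Shell fraction = 1 - (1-0.146)^45 ≈ 0.999177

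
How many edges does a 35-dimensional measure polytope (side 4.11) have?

An n-cube has n·2^(n-1) edges. With n = 35: 35·17179869184 = 601295421440.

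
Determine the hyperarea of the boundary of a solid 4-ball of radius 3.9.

|∂B_4(3.9)| ≈ 1170.91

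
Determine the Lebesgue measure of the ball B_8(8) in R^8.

The n-ball volume is π^(n/2)·r^n/Γ(n/2+1). With n=8, r=8: V = 2097152·π^4/3 ≈ 6.80939e+07.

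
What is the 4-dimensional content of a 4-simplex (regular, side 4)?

V = (4^4 / 4!) · √((4+1) / 2^4) ≈ 5.96285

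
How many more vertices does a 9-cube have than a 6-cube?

The 9-cube has 2^9 = 512 vertices. The 6-cube has 2^6 = 64 vertices. Difference: 512 - 64 = 448.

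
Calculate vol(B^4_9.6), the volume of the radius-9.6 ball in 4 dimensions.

V_4(9.6) = π^(4/2) · (9.6)^4 / Γ(4/2 + 1) ≈ 41913.6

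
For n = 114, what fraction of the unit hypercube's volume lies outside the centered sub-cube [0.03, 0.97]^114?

The inner cube has side 1-2·0.03 = 0.94 and volume (0.94)^114 ≈ 0.0008641, so the shell holds 0.999136 of the volume.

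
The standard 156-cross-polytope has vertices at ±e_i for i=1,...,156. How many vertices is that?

The vertices are ±e_1, ..., ±e_156, so there are 2·156 = 312.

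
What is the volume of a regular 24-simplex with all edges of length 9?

V_24 = √(25) · 9^24 / (24! · 2^(24/2)) ≈ 0.000156937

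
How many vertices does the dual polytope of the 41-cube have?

An n-cross-polytope has 2n vertices; here n = 41, giving 82.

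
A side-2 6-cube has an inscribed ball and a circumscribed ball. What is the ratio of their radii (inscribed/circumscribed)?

r_in / r_out = (2/2) / (2√6/2) = 1/√6 ≈ 0.408248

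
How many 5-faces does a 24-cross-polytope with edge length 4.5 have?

Each 5-face is the convex hull of 6 vertices, one chosen as ±e_i from each of 6 distinct axes: 2^6·C(24,6) = 8614144.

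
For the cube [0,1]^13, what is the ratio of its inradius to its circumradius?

Ratio = (s/2)/(s√13/2) = 13^(-1/2) ≈ 0.27735.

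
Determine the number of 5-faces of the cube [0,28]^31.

f_5(31-cube) = (31 choose 5) · 2^26 = 11402534191104.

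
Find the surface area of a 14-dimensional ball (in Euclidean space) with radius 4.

S = n·V_n(r)/r = 14·V_14(4)/4 (volume-to-surface relation), giving 8388608·π^7/45 ≈ 5.63023e+08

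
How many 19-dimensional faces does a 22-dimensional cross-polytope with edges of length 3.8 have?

f_19(22-orthoplex) = 2^20 · (22 choose 20) = 242221056.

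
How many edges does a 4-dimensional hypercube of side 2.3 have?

Each of the 2^4 = 16 vertices has degree 4; total edges = 4·2^4/2 = 32.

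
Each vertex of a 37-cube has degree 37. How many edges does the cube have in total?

The 37-cube has n·2^(n-1) = 37·2^36 = 37·68719476736 = 2542620639232 edges.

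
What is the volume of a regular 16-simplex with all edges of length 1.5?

For a regular n-simplex with edge a, V = (a^n / n!)·√((n+1)/2^n). With a=1.5, n=16: V ≈ 5.05621e-13.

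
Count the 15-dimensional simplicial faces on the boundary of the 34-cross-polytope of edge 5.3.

An n-cross-polytope has 2^(k+1)·C(n,k+1) k-faces. Here 2^16·C(34,16) = 65536·2203961430 = 144438816276480.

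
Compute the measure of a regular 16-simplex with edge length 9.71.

Volume = 9.71^16 · √(17/2^16) / 16! ≈ 4.80698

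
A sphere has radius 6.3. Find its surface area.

S_3(6.3) = 2·π^(3/2)·(6.3)^2 / Γ(3/2) = 4πr² = 4π·(6.3)² ≈ 498.759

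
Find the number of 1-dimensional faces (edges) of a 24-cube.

An n-cube has n·2^(n-1) edges. With n = 24: 24·8388608 = 201326592.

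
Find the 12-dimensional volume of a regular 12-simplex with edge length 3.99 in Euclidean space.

Volume = 3.99^12 · √(13/2^12) / 12! ≈ 0.00191483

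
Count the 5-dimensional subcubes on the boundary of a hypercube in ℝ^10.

Number of 5-faces = C(10,5) · 2^(10-5) = 252 · 32 = 8064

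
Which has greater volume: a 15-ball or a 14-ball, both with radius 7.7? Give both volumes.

V_15(7.7) ≈ 7.56468e+12. V_14(7.7) ≈ 1.54344e+12. The 15-ball is larger.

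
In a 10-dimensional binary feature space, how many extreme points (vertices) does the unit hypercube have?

Each vertex is a binary string of length 10, so there are 2^10 = 1024.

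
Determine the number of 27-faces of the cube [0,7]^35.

Choose 27 of 35 axes to span the face (C(35,27) = 23535820 ways), then fix each of the remaining 8 coordinates at one of its two extreme values (2^8 = 256 ways): 23535820·256 = 6025169920.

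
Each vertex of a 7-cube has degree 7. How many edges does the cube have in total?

An n-cube has n·2^(n-1) edges. With n = 7: 7·64 = 448.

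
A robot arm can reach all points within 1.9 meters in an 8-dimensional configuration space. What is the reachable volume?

Volume = π^{8/2}·(1.9)^8/Γ(5) ≈ 689.314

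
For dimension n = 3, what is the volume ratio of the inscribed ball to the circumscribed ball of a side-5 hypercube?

V_in / V_out = (r_in/r_out)^3 = (1/√3)^3 = 3^(-3/2) ≈ 0.19245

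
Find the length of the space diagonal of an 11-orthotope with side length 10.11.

The space diagonal of an n-cube of side s is s√n. Here 10.11·√11 ≈ 33.5311.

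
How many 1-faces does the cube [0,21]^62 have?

Each of the 2^62 = 4611686018427387904 vertices has degree 62; total edges = 62·2^62/2 = 142962266571249025024.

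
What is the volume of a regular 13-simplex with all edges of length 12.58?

For a regular n-simplex with edge a, V = (a^n / n!)·√((n+1)/2^n). With a=12.58, n=13: V ≈ 1312.01.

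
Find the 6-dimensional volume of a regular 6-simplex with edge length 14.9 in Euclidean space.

For a regular n-simplex with edge a, V = (a^n / n!)·√((n+1)/2^n). With a=14.9, n=6: V ≈ 5026.25.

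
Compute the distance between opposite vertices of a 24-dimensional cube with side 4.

The space diagonal of an n-cube of side s is s√n. Here 4·√24 ≈ 19.5959.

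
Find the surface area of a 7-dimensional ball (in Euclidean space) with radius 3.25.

S_7(3.25) = 2·π^(7/2)·(3.25)^6 / Γ(7/2) ≈ 38974.3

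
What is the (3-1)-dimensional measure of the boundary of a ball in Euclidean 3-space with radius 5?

The surface area of an n-ball is 2π^(n/2) r^(n-1) / Γ(n/2). For n=3, r=5: 4πr² = 4π·(5)² ≈ 314.159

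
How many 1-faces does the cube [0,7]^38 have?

Each of the 2^38 = 274877906944 vertices has degree 38; total edges = 38·2^38/2 = 5222680231936.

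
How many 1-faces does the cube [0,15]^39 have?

Each of the 2^39 = 549755813888 vertices has degree 39; total edges = 39·2^39/2 = 10720238370816.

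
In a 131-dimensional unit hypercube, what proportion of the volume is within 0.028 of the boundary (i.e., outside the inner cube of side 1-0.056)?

The inner cube has side 1-2·0.028 = 0.944 and volume (0.944)^131 ≈ 0.0005264, so the shell holds 0.999474 of the volume.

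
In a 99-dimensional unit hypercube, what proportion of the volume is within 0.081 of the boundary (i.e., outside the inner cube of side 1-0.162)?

1 - (1 - 2·0.081)^99 = 1 - 0.838^99 ≈ 0.9999999748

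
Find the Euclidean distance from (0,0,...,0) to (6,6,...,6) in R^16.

||(6,6,...,6)|| = √(16)·6 = 24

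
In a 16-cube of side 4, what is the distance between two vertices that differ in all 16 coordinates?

d = √(4² + 4² + ... + 4²) [16 terms] = √(16·4²) = 4√16 = 16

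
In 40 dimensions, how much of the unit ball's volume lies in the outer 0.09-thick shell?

1 - (1-0.09)^40 ≈ 0.977004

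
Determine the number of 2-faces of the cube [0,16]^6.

Number of 2-faces = C(6,2) · 2^(6-2) = 15 · 16 = 240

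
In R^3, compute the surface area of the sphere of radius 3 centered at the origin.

|∂B_3(3)| = 4πr² = 4π·(3)² ≈ 113.097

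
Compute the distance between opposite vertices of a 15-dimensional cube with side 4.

||(4,4,...,4)|| = √(15)·4 ≈ 15.4919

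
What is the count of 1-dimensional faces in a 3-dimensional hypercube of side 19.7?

An n-cube has C(n,k)·2^(n-k) k-faces. Here C(3,1)·2^2 = 3·4 = 12.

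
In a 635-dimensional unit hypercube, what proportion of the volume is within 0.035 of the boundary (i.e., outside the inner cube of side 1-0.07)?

1 - (1 - 2·0.035)^635 = 1 - 0.93^635 ≈ 1 - 9.698e-21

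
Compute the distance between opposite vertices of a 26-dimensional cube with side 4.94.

The space diagonal of an n-cube of side s is s√n. Here 4.94·√26 ≈ 25.1892.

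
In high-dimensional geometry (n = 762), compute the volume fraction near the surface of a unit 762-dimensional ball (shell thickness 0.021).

1 - (1-0.021)^762 ≈ 0.9999999053 ≈ 99.999991%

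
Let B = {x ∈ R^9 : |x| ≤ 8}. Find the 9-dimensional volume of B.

Volume = π^{9/2}·(8)^9/Γ(11/2) = 4294967296·π^4/945 ≈ 4.42718e+08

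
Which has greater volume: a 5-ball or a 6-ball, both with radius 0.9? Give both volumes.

V_5(0.9) ≈ 3.10821. V_6(0.9) ≈ 2.74633. The 5-ball is larger.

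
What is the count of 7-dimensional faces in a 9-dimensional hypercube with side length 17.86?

Choose 7 of 9 axes to span the face (C(9,7) = 36 ways), then fix each of the remaining 2 coordinates at one of its two extreme values (2^2 = 4 ways): 36·4 = 144.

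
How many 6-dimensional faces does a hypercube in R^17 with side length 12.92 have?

Choose 6 of 17 axes to span the face (C(17,6) = 12376 ways), then fix each of the remaining 11 coordinates at one of its two extreme values (2^11 = 2048 ways): 12376·2048 = 25346048.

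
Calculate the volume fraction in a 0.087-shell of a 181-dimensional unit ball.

1 - (1-0.087)^181 ≈ 0.99999993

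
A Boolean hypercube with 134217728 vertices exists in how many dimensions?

n = log_2(134217728) = 27.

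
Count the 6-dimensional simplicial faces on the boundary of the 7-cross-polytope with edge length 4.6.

Number of 6-faces = 2^(6+1) · C(7,6+1) = 128 · 1 = 128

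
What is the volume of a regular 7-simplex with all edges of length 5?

V_7 = √(8) · 5^7 / (7! · 2^(7/2)) ≈ 3.87525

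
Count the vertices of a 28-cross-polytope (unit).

The vertices are ±e_1, ..., ±e_28, so there are 2·28 = 56.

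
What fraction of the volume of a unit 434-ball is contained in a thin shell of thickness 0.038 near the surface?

Shell fraction = 1 - (1-0.038)^434 ≈ 0.9999999501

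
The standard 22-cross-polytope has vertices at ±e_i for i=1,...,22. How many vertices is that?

The vertices are ±e_1, ..., ±e_22, so there are 2·22 = 44.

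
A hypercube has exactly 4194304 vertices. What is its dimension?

Since 2^n = 4194304, we have n = 22.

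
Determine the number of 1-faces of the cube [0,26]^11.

Number of 1-faces = C(11,1) · 2^(11-1) = 11 · 1024 = 11264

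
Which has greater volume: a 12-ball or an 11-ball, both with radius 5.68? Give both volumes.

V_12(5.68) ≈ 1.50573e+09. V_11(5.68) ≈ 3.74056e+08. The 12-ball is larger.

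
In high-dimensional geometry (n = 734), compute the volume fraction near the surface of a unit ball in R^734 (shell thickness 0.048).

1 - (1-0.048)^734 ≈ 1 - 2.087e-16 ≈ (100 - 2.22e-14)%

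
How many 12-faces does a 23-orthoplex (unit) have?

An n-cross-polytope has 2^(k+1)·C(n,k+1) k-faces. Here 2^13·C(23,13) = 8192·1144066 = 9372188672.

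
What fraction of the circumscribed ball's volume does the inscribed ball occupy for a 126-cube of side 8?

V_in / V_out = (r_in/r_out)^126 = (1/√126)^126 = 126^(-126/2) ≈ 4.74958e-133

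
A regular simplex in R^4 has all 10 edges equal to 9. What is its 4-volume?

Volume = 9^4 · √(5/2^4) / 4! ≈ 152.821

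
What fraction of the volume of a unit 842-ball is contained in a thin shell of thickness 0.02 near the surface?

Shell fraction = 1 - (1-0.02)^842 ≈ 0.999999959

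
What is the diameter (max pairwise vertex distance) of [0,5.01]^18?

||(5.01,5.01,...,5.01)|| = √(18)·5.01 ≈ 21.2556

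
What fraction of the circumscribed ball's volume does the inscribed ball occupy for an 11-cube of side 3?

Volume scales as r^n, and r_in/r_out = 1/√11, giving (1/√11)^11 ≈ 1.87215e-06.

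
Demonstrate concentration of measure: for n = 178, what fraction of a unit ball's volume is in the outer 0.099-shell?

1 - (1-0.099)^178 ≈ 0.9999999913 ≈ 99.999999%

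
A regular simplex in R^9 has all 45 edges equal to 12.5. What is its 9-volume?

V = (12.5^9 / 9!) · √((9+1) / 2^9) ≈ 2869.41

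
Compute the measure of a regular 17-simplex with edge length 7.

V_17 = √(18) · 7^17 / (17! · 2^(17/2)) ≈ 0.00766442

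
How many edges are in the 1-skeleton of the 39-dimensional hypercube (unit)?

Each of the 2^39 = 549755813888 vertices has degree 39; total edges = 39·2^39/2 = 10720238370816.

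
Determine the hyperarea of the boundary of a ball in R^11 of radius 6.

S = n·V_n(r)/r = 11·V_11(6)/6 (volume-to-surface relation), giving 143327232·π^5/35 ≈ 1.25317e+09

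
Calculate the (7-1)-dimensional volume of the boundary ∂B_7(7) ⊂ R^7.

|∂B_7(7)| = 1882384·π^3/15 ≈ 3.89105e+06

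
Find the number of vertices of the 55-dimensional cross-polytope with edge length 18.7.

The vertices are ±e_1, ..., ±e_55, so there are 2·55 = 110.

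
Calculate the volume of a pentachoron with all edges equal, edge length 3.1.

V_4 = √(5) · 3.1^4 / (4! · 2^(4/2)) ≈ 2.1511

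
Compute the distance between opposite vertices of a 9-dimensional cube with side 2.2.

d = √(2.2² + 2.2² + ... + 2.2²) [9 terms] = √(9·2.2²) = 2.2√9 = 6.6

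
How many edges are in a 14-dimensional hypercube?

Number of 1-faces = C(14,1) · 2^(14-1) = 14 · 8192 = 114688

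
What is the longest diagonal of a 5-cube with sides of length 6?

d = √(6² + 6² + ... + 6²) [5 terms] = √(5·6²) = 6√5 ≈ 13.4164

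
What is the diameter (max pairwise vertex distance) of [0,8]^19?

d = √(8² + 8² + ... + 8²) [19 terms] = √(19·8²) = 8√19 ≈ 34.8712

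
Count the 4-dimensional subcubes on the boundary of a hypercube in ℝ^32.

f_4(32-cube) = (32 choose 4) · 2^28 = 9652938997760.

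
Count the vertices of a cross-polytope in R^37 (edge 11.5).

The vertices are ±e_1, ..., ±e_37, so there are 2·37 = 74.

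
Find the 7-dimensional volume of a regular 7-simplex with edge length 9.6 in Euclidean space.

V_7 = √(8) · 9.6^7 / (7! · 2^(7/2)) ≈ 372.742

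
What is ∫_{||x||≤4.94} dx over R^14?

The n-ball volume is π^(n/2)·r^n/Γ(n/2+1). With n=14, r=4.94: V ≈ 3.08884e+09.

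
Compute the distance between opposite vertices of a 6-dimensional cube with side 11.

Diagonal = √6 · 11 ≈ 26.9444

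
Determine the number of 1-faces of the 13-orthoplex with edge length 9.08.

f_1(13-orthoplex) = 2^2 · (13 choose 2) = 312.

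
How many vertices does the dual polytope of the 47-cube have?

An n-cross-polytope has 2n vertices; here n = 47, giving 94.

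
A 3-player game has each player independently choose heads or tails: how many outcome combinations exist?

The 3-cube has 2^3 = 8 vertices.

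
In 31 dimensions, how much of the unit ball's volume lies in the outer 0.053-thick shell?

V(inner)/V(outer) = ((1-0.053)/1)^31 ≈ 0.1849, so the shell fraction is 0.815137.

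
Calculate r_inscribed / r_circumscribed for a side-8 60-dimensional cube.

r_in = 8/2 (half the side); r_out = 8√60/2 (half the diagonal). Ratio = 1/√60 ≈ 0.129099.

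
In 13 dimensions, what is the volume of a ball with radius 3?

V = 7558272·π^6/5005 ≈ 1.45184e+06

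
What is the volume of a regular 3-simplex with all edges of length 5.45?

Volume = (√2/12) · 5.45³ = 19.0776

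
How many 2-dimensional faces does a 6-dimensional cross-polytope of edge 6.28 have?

Each 2-face is the convex hull of 3 vertices, one chosen as ±e_i from each of 3 distinct axes: 2^3·C(6,3) = 160.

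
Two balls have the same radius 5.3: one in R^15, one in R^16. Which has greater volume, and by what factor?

V_15(5.3) ≈ 2.78977e+10, V_16(5.3) ≈ 9.12205e+10. The 16-ball is larger by a factor of 3.27.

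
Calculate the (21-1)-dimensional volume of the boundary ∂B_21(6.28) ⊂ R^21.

S = n·V_n(r)/r = 21·V_21(6.28)/6.28 (volume-to-surface relation), giving 2.66661e+15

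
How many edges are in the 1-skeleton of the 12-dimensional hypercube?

The 12-cube has n·2^(n-1) = 12·2^11 = 12·2048 = 24576 edges.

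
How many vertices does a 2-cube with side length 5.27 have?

An n-cube has 2^n vertices; for n = 2 that is 2^2 = 4.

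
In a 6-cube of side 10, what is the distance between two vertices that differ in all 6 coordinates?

Diagonal = √6 · 10 ≈ 24.4949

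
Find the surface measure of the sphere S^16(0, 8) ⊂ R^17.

|∂B_17(8)| = 144115188075855872·π^8/2027025 ≈ 6.74605e+14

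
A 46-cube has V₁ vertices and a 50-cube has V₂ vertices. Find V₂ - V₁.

V₁ = 2^46 = 70368744177664. V₂ = 2^50 = 1125899906842624. V₂ - V₁ = 1055531162664960.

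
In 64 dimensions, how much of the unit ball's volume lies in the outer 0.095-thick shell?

1 - (1-0.095)^64 ≈ 0.998319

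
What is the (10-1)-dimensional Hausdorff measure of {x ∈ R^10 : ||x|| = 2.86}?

S_10(2.86) = 2·π^(10/2)·(2.86)^9 / Γ(10/2) ≈ 326484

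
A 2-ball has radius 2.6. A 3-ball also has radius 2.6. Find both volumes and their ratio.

V_2(2.6) ≈ 21.2372. V_3(2.6) ≈ 73.6222. Ratio V_2/V_3 ≈ 0.2885.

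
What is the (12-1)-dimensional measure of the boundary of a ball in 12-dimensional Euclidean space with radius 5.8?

S = n·V_n(r)/r = 12·V_12(5.8)/5.8 (volume-to-surface relation), giving 4.00365e+09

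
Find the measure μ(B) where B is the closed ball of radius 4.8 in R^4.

Volume = π^{4/2}·(4.8)^4/Γ(3) ≈ 2619.6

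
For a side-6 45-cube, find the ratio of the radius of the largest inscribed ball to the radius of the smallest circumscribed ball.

r_in = 6/2 (half the side); r_out = 6√45/2 (half the diagonal). Ratio = 1/√45 ≈ 0.149071.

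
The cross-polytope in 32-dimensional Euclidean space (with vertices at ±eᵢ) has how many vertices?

The 32-dimensional cross-polytope has 2n = 2·32 = 64 vertices.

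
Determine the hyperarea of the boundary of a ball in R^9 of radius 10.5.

S = n·V_n(r)/r = 9·V_9(10.5)/10.5 (volume-to-surface relation), giving 1801088541·π^4/40 ≈ 4.38606e+09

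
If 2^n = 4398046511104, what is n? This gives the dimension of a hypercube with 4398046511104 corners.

2^n = 4398046511104 ⇒ n = log_2(4398046511104) = 42.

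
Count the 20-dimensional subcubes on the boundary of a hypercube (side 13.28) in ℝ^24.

An n-cube has C(n,k)·2^(n-k) k-faces. Here C(24,20)·2^4 = 10626·16 = 170016.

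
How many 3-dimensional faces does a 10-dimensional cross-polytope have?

Number of 3-faces = 2^(3+1) · C(10,3+1) = 16 · 210 = 3360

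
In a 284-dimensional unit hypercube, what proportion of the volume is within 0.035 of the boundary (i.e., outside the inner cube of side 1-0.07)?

Shell fraction = 1 - (1-0.07)^284 ≈ 0.9999999989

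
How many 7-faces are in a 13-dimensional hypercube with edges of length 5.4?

Choose 7 of 13 axes to span the face (C(13,7) = 1716 ways), then fix each of the remaining 6 coordinates at one of its two extreme values (2^6 = 64 ways): 1716·64 = 109824.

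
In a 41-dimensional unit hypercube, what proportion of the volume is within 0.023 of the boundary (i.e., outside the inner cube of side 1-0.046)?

Shell fraction = 1 - (1-0.046)^41 ≈ 0.854961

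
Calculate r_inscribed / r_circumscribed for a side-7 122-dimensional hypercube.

Ratio = (s/2)/(s√122/2) = 122^(-1/2) ≈ 0.0905357.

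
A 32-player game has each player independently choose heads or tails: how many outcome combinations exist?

The 32-cube has 2^32 = 4294967296 vertices.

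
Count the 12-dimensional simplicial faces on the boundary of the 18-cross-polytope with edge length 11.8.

An n-cross-polytope has 2^(k+1)·C(n,k+1) k-faces. Here 2^13·C(18,13) = 8192·8568 = 70189056.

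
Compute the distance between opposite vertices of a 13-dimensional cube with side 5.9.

The space diagonal of an n-cube of side s is s√n. Here 5.9·√13 ≈ 21.2728.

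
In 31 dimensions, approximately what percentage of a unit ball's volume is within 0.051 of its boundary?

1 - (1-0.051)^31 ≈ 0.802643 ≈ 80.26%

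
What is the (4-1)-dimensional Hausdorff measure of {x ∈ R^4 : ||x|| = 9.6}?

|∂B_4(9.6)| ≈ 17464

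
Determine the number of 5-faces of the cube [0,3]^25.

An n-cube has C(n,k)·2^(n-k) k-faces. Here C(25,5)·2^20 = 53130·1048576 = 55710842880.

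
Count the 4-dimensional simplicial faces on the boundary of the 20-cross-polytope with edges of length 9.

Number of 4-faces = 2^(4+1) · C(20,4+1) = 32 · 15504 = 496128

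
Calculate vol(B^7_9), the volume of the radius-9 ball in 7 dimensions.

V_7(9) = π^(7/2) · (9)^7 / Γ(7/2 + 1) = 25509168·π^3/35 ≈ 2.25984e+07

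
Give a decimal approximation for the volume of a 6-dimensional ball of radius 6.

The n-ball volume is π^(n/2)·r^n/Γ(n/2+1). With n=6, r=6: V = 7776·π^3 ≈ 241105.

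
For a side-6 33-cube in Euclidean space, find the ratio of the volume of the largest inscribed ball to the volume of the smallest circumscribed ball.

The radii are 6/2 and 6√33/2, so the volume ratio is (1/√33)^33 = 33^{-33/2} ≈ 8.80076e-26.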